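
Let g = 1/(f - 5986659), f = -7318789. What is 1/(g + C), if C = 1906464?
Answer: 13305448/25366357615871 ≈ 5.2453e-7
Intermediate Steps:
g = -1/13305448 (g = 1/(-7318789 - 5986659) = 1/(-13305448) = -1/13305448 ≈ -7.5157e-8)
1/(g + C) = 1/(-1/13305448 + 1906464) = 1/(25366357615871/13305448) = 13305448/25366357615871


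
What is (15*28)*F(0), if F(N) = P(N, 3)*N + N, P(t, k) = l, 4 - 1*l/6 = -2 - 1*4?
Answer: 0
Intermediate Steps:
l = 60 (l = 24 - 6*(-2 - 1*4) = 24 - 6*(-2 - 4) = 24 - 6*(-6) = 24 + 36 = 60)
P(t, k) = 60
F(N) = 61*N (F(N) = 60*N + N = 61*N)
(15*28)*F(0) = (15*28)*(61*0) = 420*0 = 0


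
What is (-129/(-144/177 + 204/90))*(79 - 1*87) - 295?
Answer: 266975/643 ≈ 415.20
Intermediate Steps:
(-129/(-144/177 + 204/90))*(79 - 1*87) - 295 = (-129/(-144*1/177 + 204*(1/90)))*(79 - 87) - 295 = -129/(-48/59 + 34/15)*(-8) - 295 = -129/1286/885*(-8) - 295 = -129*885/1286*(-8) - 295 = -114165/1286*(-8) - 295 = 456660/643 - 295 = 266975/643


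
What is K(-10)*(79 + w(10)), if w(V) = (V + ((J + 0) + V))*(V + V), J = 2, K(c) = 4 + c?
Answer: -3114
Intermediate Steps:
w(V) = 2*V*(2 + 2*V) (w(V) = (V + ((2 + 0) + V))*(V + V) = (V + (2 + V))*(2*V) = (2 + 2*V)*(2*V) = 2*V*(2 + 2*V))
K(-10)*(79 + w(10)) = (4 - 10)*(79 + 4*10*(1 + 10)) = -6*(79 + 4*10*11) = -6*(79 + 440) = -6*519 = -3114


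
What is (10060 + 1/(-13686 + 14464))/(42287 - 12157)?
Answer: 7826681/23441140 ≈ 0.33389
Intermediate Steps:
(10060 + 1/(-13686 + 14464))/(42287 - 12157) = (10060 + 1/778)/30130 = (10060 + 1/778)*(1/30130) = (7826681/778)*(1/30130) = 7826681/23441140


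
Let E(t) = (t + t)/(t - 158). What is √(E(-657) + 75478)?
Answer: 2*√12533861365/815 ≈ 274.74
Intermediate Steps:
E(t) = 2*t/(-158 + t) (E(t) = (2*t)/(-158 + t) = 2*t/(-158 + t))
√(E(-657) + 75478) = √(2*(-657)/(-158 - 657) + 75478) = √(2*(-657)/(-815) + 75478) = √(2*(-657)*(-1/815) + 75478) = √(1314/815 + 75478) = √(61515884/815) = 2*√12533861365/815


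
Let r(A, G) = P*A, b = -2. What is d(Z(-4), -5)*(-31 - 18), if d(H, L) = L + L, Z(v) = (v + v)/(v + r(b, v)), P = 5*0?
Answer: 490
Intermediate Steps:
P = 0
r(A, G) = 0 (r(A, G) = 0*A = 0)
Z(v) = 2 (Z(v) = (v + v)/(v + 0) = (2*v)/v = 2)
d(H, L) = 2*L
d(Z(-4), -5)*(-31 - 18) = (2*(-5))*(-31 - 18) = -10*(-49) = 490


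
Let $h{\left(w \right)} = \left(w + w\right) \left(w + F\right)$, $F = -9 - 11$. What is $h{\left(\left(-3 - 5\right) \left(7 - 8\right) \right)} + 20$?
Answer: $-172$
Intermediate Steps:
$F = -20$ ($F = -9 - 11 = -20$)
$h{\left(w \right)} = 2 w \left(-20 + w\right)$ ($h{\left(w \right)} = \left(w + w\right) \left(w - 20\right) = 2 w \left(-20 + w\right)$)
$h{\left(\left(-3 - 5\right) \left(7 - 8\right) \right)} + 20 = 2 \left(-3 - 5\right) \left(7 - 8\right) \left(-20 + \left(-3 - 5\right) \left(7 - 8\right)\right) + 20 = 2 \left(\left(-8\right) \left(-1\right)\right) \left(-20 - -8\right) + 20 = 2 \cdot 8 \left(-20 + 8\right) + 20 = 2 \cdot 8 \left(-12\right) + 20 = -192 + 20 = -172$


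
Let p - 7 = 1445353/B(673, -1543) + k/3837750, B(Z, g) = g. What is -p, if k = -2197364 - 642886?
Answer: 1049492275/1127933 ≈ 930.46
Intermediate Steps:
k = -2840250
p = -1049492275/1127933 (p = 7 + (1445353/(-1543) - 2840250/3837750) = 7 + (1445353*(-1/1543) - 2840250*1/3837750) = 7 + (-1445353/1543 - 541/731) = 7 - 1057387806/1127933 = -1049492275/1127933 ≈ -930.46)
-p = -1*(-1049492275/1127933) = 1049492275/1127933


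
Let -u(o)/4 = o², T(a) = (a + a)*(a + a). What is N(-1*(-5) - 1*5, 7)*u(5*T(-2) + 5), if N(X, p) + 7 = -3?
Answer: 289000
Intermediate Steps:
T(a) = 4*a² (T(a) = (2*a)*(2*a) = 4*a²)
N(X, p) = -10 (N(X, p) = -7 - 3 = -10)
u(o) = -4*o²
N(-1*(-5) - 1*5, 7)*u(5*T(-2) + 5) = -(-40)*(5*(4*(-2)²) + 5)² = -(-40)*(5*(4*4) + 5)² = -(-40)*(5*16 + 5)² = -(-40)*(80 + 5)² = -(-40)*85² = -(-40)*7225 = -10*(-28900) = 289000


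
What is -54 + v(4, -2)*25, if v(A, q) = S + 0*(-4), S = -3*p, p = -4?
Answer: 246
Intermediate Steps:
S = 12 (S = -3*(-4) = 12)
v(A, q) = 12 (v(A, q) = 12 + 0*(-4) = 12 + 0 = 12)
-54 + v(4, -2)*25 = -54 + 12*25 = -54 + 300 = 246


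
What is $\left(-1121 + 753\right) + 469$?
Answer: $101$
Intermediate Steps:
$\left(-1121 + 753\right) + 469 = -368 + 469 = 101$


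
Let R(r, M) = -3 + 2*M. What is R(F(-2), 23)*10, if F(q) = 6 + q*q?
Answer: 430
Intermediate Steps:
F(q) = 6 + q²
R(F(-2), 23)*10 = (-3 + 2*23)*10 = (-3 + 46)*10 = 43*10 = 430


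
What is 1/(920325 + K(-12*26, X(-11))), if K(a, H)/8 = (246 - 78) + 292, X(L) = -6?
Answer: 1/924005 ≈ 1.0822e-6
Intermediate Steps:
K(a, H) = 3680 (K(a, H) = 8*((246 - 78) + 292) = 8*(168 + 292) = 8*460 = 3680)
1/(920325 + K(-12*26, X(-11))) = 1/(920325 + 3680) = 1/924005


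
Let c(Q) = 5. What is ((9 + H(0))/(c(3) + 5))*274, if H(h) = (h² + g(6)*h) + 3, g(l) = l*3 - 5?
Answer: 1644/5 ≈ 328.80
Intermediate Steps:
g(l) = -5 + 3*l (g(l) = 3*l - 5 = -5 + 3*l)
H(h) = 3 + h² + 13*h (H(h) = (h² + (-5 + 3*6)*h) + 3 = (h² + (-5 + 18)*h) + 3 = (h² + 13*h) + 3 = 3 + h² + 13*h)
((9 + H(0))/(c(3) + 5))*274 = ((9 + (3 + 0² + 13*0))/(5 + 5))*274 = ((9 + (3 + 0 + 0))/10)*274 = ((9 + 3)*(⅒))*274 = (12*(⅒))*274 = (6/5)*274 = 1644/5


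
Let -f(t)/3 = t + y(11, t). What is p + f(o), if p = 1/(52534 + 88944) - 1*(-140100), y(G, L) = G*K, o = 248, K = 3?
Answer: 19701801847/141478 ≈ 1.3926e+5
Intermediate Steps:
y(G, L) = 3*G (y(G, L) = G*3 = 3*G)
f(t) = -99 - 3*t (f(t) = -3*(t + 3*11) = -3*(t + 33) = -3*(33 + t) = -99 - 3*t)
p = 19821067801/141478 (p = 1/141478 + 140100 = 19821067801/141478 ≈ 1.4010e+5)
p + f(o) = 19821067801/141478 + (-99 - 3*248) = 19821067801/141478 + (-99 - 744) = 19821067801/141478 - 843 = 19701801847/141478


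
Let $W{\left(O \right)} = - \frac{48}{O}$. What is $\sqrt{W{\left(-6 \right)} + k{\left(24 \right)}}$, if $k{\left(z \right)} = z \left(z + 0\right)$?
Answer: $2 \sqrt{146} \approx 24.166$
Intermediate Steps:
$k{\left(z \right)} = z^{2}$ ($k{\left(z \right)} = z z = z^{2}$)
$\sqrt{W{\left(-6 \right)} + k{\left(24 \right)}} = \sqrt{- \frac{48}{-6} + 24^{2}} = \sqrt{\left(-48\right) \left(- \frac{1}{6}\right) + 576} = \sqrt{8 + 576} = \sqrt{584} = 2 \sqrt{146}$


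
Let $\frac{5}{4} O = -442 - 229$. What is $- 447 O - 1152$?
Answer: $\frac{1193988}{5} \approx 2.388 \cdot 10^{5}$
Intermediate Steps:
$O = - \frac{2684}{5}$ ($O = \frac{4 \left(-442 - 229\right)}{5} = \frac{4}{5} \left(-671\right) = - \frac{2684}{5} \approx -536.8$)
$- 447 O - 1152 = \left(-447\right) \left(- \frac{2684}{5}\right) - 1152 = \frac{1199748}{5} - 1152 = \frac{1193988}{5}$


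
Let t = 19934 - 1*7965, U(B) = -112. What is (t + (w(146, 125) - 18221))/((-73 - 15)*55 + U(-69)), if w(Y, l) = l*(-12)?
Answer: 969/619 ≈ 1.5654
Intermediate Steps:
w(Y, l) = -12*l
t = 11969 (t = 19934 - 7965 = 11969)
(t + (w(146, 125) - 18221))/((-73 - 15)*55 + U(-69)) = (11969 + (-12*125 - 18221))/((-73 - 15)*55 - 112) = (11969 + (-1500 - 18221))/(-88*55 - 112) = (11969 - 19721)/(-4840 - 112) = -7752/(-4952) = -7752*(-1/4952) = 969/619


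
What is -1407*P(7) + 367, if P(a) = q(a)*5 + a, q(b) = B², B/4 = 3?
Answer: -1022522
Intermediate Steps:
B = 12 (B = 4*3 = 12)
q(b) = 144 (q(b) = 12² = 144)
P(a) = 720 + a (P(a) = 144*5 + a = 720 + a)
-1407*P(7) + 367 = -1407*(720 + 7) + 367 = -1407*727 + 367 = -1022889 + 367 = -1022522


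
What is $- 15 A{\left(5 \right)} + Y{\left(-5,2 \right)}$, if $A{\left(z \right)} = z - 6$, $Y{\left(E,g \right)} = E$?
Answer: $10$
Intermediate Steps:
$A{\left(z \right)} = -6 + z$ ($A{\left(z \right)} = z - 6 = -6 + z$)
$- 15 A{\left(5 \right)} + Y{\left(-5,2 \right)} = - 15 \left(-6 + 5\right) - 5 = \left(-15\right) \left(-1\right) - 5 = 15 - 5 = 10$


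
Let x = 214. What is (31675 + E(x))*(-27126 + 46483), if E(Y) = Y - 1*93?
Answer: 615475172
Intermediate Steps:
E(Y) = -93 + Y (E(Y) = Y - 93 = -93 + Y)
(31675 + E(x))*(-27126 + 46483) = (31675 + (-93 + 214))*(-27126 + 46483) = (31675 + 121)*19357 = 31796*19357 = 615475172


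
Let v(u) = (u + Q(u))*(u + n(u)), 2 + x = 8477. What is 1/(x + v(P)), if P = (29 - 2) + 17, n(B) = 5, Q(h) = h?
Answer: 1/12787 ≈ 7.8204e-5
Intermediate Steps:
P = 44 (P = 27 + 17 = 44)
x = 8475 (x = -2 + 8477 = 8475)
v(u) = 2*u*(5 + u) (v(u) = (u + u)*(u + 5) = (2*u)*(5 + u) = 2*u*(5 + u))
1/(x + v(P)) = 1/(8475 + 2*44*(5 + 44)) = 1/(8475 + 2*44*49) = 1/(8475 + 4312) = 1/12787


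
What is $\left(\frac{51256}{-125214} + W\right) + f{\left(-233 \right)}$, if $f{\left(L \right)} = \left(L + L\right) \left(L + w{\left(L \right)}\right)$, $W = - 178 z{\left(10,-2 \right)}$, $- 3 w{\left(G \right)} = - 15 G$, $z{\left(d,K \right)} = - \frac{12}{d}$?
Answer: $\frac{203999021516}{313035} \approx 6.5168 \cdot 10^{5}$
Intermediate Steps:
$w{\left(G \right)} = 5 G$ ($w{\left(G \right)} = - \frac{\left(-15\right) G}{3} = 5 G$)
$W = \frac{1068}{5}$ ($W = - 178 \left(- \frac{12}{10}\right) = - 178 \left(\left(-12\right) \frac{1}{10}\right) = \left(-178\right) \left(- \frac{6}{5}\right) = \frac{1068}{5} \approx 213.6$)
$f{\left(L \right)} = 12 L^{2}$ ($f{\left(L \right)} = \left(L + L\right) \left(L + 5 L\right) = 2 L 6 L = 12 L^{2}$)
$\left(\frac{51256}{-125214} + W\right) + f{\left(-233 \right)} = \left(\frac{51256}{-125214} + \frac{1068}{5}\right) + 12 \left(-233\right)^{2} = \left(51256 \left(- \frac{1}{125214}\right) + \frac{1068}{5}\right) + 12 \cdot 54289 = \left(- \frac{25628}{62607} + \frac{1068}{5}\right) + 651468 = \frac{66736136}{313035} + 651468 = \frac{203999021516}{313035}$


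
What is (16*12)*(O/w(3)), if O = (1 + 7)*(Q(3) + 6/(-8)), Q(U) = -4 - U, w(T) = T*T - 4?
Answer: -11904/5 ≈ -2380.8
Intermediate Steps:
w(T) = -4 + T**2 (w(T) = T**2 - 4 = -4 + T**2)
O = -62 (O = (1 + 7)*((-4 - 1*3) + 6/(-8)) = 8*((-4 - 3) + 6*(-1/8)) = 8*(-7 - 3/4) = 8*(-31/4) = -62)
(16*12)*(O/w(3)) = (16*12)*(-62/(-4 + 3**2)) = 192*(-62/(-4 + 9)) = 192*(-62/5) = -11904/5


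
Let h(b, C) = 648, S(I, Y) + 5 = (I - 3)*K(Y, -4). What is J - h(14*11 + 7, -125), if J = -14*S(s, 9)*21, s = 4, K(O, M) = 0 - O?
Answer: 3468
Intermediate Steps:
K(O, M) = -O
S(I, Y) = -5 - Y*(-3 + I) (S(I, Y) = -5 + (I - 3)*(-Y) = -5 + (-3 + I)*(-Y) = -5 - Y*(-3 + I))
J = 4116 (J = -14*(-5 + 3*9 - 1*4*9)*21 = -14*(-5 + 27 - 36)*21 = -14*(-14)*21 = 196*21 = 4116)
J - h(14*11 + 7, -125) = 4116 - 1*648 = 4116 - 648 = 3468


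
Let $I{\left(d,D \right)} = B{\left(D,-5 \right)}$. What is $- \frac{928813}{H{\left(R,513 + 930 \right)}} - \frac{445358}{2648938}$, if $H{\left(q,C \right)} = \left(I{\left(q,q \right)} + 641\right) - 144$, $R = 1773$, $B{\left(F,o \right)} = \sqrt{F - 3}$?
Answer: $- \frac{611456070147890}{324811453091} + \frac{928813 \sqrt{1770}}{245239} \approx -1723.2$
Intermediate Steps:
$B{\left(F,o \right)} = \sqrt{-3 + F}$
$I{\left(d,D \right)} = \sqrt{-3 + D}$
$H{\left(q,C \right)} = 497 + \sqrt{-3 + q}$ ($H{\left(q,C \right)} = \left(\sqrt{-3 + q} + 641\right) - 144 = \left(641 + \sqrt{-3 + q}\right) - 144 = 497 + \sqrt{-3 + q}$)
$- \frac{928813}{H{\left(R,513 + 930 \right)}} - \frac{445358}{2648938} = - \frac{928813}{497 + \sqrt{-3 + 1773}} - \frac{445358}{2648938} = - \frac{928813}{497 + \sqrt{1770}} - \frac{222679}{1324469} = - \frac{222679}{1324469} - \frac{928813}{497 + \sqrt{1770}}$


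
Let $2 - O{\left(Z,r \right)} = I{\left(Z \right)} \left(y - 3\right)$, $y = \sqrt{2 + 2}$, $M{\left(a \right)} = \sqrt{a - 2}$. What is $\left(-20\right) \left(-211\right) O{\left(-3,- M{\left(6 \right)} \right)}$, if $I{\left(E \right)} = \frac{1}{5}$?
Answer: $9284$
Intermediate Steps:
$I{\left(E \right)} = \frac{1}{5}$
$M{\left(a \right)} = \sqrt{-2 + a}$
$y = 2$ ($y = \sqrt{4} = 2$)
$O{\left(Z,r \right)} = \frac{11}{5}$ ($O{\left(Z,r \right)} = 2 - \frac{2 - 3}{5} = 2 - \frac{1}{5} \left(-1\right) = 2 - - \frac{1}{5} = 2 + \frac{1}{5} = \frac{11}{5}$)
$\left(-20\right) \left(-211\right) O{\left(-3,- M{\left(6 \right)} \right)} = \left(-20\right) \left(-211\right) \frac{11}{5} = 4220 \cdot \frac{11}{5} = 9284$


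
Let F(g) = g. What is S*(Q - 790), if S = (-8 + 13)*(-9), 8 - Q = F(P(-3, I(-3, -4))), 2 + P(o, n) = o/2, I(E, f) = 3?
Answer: 70065/2 ≈ 35033.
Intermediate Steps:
P(o, n) = -2 + o/2
Q = 23/2 (Q = 8 - (-2 + (½)*(-3)) = 8 - (-2 - 3/2) = 8 - 1*(-7/2) = 8 + 7/2 = 23/2 ≈ 11.500)
S = -45 (S = 5*(-9) = -45)
S*(Q - 790) = -45*(23/2 - 790) = -45*(-1557/2) = 70065/2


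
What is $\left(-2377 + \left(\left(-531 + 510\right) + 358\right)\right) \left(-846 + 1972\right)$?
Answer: $-2297040$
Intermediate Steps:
$\left(-2377 + \left(\left(-531 + 510\right) + 358\right)\right) \left(-846 + 1972\right) = \left(-2377 + \left(-21 + 358\right)\right) 1126 = \left(-2377 + 337\right) 1126 = \left(-2040\right) 1126 = -2297040$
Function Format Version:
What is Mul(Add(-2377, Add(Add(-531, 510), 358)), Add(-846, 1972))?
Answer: -2297040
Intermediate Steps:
Mul(Add(-2377, Add(Add(-531, 510), 358)), Add(-846, 1972)) = Mul(Add(-2377, Add(-21, 358)), 1126) = Mul(Add(-2377, 337), 1126) = Mul(-2040, 1126) = -2297040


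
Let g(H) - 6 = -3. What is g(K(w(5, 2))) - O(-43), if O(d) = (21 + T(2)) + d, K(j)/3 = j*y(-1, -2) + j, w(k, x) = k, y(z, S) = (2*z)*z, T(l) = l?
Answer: 23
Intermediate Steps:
y(z, S) = 2*z²
K(j) = 9*j (K(j) = 3*(j*(2*(-1)²) + j) = 3*(j*(2*1) + j) = 3*(j*2 + j) = 3*(2*j + j) = 3*(3*j) = 9*j)
g(H) = 3 (g(H) = 6 - 3 = 3)
O(d) = 23 + d (O(d) = (21 + 2) + d = 23 + d)
g(K(w(5, 2))) - O(-43) = 3 - (23 - 43) = 3 - 1*(-20) = 3 + 20 = 23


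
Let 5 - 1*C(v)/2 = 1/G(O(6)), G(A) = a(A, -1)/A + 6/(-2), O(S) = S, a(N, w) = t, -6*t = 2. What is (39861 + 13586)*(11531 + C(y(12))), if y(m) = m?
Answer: 33927674577/55 ≈ 6.1687e+8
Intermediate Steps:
t = -⅓ (t = -⅙*2 = -⅓ ≈ -0.33333)
a(N, w) = -⅓
G(A) = -3 - 1/(3*A) (G(A) = -1/(3*A) + 6/(-2) = -1/(3*A) + 6*(-½) = -1/(3*A) - 3 = -3 - 1/(3*A))
C(v) = 586/55 (C(v) = 10 - 2/(-3 - ⅓/6) = 10 - 2/(-3 - ⅓*⅙) = 10 - 2/(-3 - 1/18) = 10 - 2/(-55/18) = 10 - 2*(-18/55) = 10 + 36/55 = 586/55)
(39861 + 13586)*(11531 + C(y(12))) = (39861 + 13586)*(11531 + 586/55) = 53447*(634791/55) = 33927674577/55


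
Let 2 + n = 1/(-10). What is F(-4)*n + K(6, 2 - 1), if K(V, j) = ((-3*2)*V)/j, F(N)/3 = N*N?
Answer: -684/5 ≈ -136.80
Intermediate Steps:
F(N) = 3*N**2 (F(N) = 3*(N*N) = 3*N**2)
n = -21/10 (n = -2 + 1/(-10) = -2 - 1/10 = -21/10 ≈ -2.1000)
K(V, j) = -6*V/j (K(V, j) = (-6*V)/j = -6*V/j)
F(-4)*n + K(6, 2 - 1) = (3*(-4)**2)*(-21/10) - 6*6/(2 - 1) = (3*16)*(-21/10) - 6*6/1 = 48*(-21/10) - 6*6*1 = -504/5 - 36 = -684/5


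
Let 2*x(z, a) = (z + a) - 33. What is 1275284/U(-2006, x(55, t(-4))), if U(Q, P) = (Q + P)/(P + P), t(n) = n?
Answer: -22955112/1997 ≈ -11495.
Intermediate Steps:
x(z, a) = -33/2 + a/2 + z/2 (x(z, a) = ((z + a) - 33)/2 = ((a + z) - 33)/2 = (-33 + a + z)/2 = -33/2 + a/2 + z/2)
U(Q, P) = (P + Q)/(2*P) (U(Q, P) = (P + Q)/((2*P)) = (P + Q)*(1/(2*P)) = (P + Q)/(2*P))
1275284/U(-2006, x(55, t(-4))) = 1275284/((((-33/2 + (1/2)*(-4) + (1/2)*55) - 2006)/(2*(-33/2 + (1/2)*(-4) + (1/2)*55)))) = 1275284/((((-33/2 - 2 + 55/2) - 2006)/(2*(-33/2 - 2 + 55/2)))) = 1275284/(((1/2)*(9 - 2006)/9)) = 1275284/(((1/2)*(1/9)*(-1997))) = 1275284/(-1997/18) = 1275284*(-18/1997) = -22955112/1997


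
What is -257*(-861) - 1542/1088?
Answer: 120373917/544 ≈ 2.2128e+5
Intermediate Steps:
-257*(-861) - 1542/1088 = 221277 - 1542*1/1088 = 221277 - 771/544 = 120373917/544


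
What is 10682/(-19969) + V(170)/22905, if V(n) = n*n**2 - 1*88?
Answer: 97861268518/457389945 ≈ 213.96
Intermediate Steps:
V(n) = -88 + n**3 (V(n) = n**3 - 88 = -88 + n**3)
10682/(-19969) + V(170)/22905 = 10682/(-19969) + (-88 + 170**3)/22905 = 10682*(-1/19969) + (-88 + 4913000)*(1/22905) = -10682/19969 + 4912912*(1/22905) = -10682/19969 + 4912912/22905 = 97861268518/457389945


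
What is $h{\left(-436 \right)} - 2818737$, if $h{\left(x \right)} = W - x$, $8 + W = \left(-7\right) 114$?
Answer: $-2819107$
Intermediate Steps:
$W = -806$ ($W = -8 - 798 = -806$)
$h{\left(x \right)} = -806 - x$
$h{\left(-436 \right)} - 2818737 = \left(-806 - -436\right) - 2818737 = \left(-806 + 436\right) - 2818737 = -370 - 2818737 = -2819107$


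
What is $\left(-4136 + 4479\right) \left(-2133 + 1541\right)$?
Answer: $-203056$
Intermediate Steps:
$\left(-4136 + 4479\right) \left(-2133 + 1541\right) = 343 \left(-592\right) = -203056$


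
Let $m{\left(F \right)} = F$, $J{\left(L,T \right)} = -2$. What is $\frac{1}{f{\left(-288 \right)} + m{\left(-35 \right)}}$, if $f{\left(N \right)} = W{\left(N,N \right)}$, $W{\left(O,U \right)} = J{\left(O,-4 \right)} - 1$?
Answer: $- \frac{1}{38} \approx -0.026316$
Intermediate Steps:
$W{\left(O,U \right)} = -3$ ($W{\left(O,U \right)} = -2 - 1 = -3$)
$f{\left(N \right)} = -3$
$\frac{1}{f{\left(-288 \right)} + m{\left(-35 \right)}} = \frac{1}{-3 - 35} = \frac{1}{-38} = - \frac{1}{38}$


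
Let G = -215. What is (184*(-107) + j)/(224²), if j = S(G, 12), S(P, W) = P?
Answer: -19903/50176 ≈ -0.39666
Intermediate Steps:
j = -215
(184*(-107) + j)/(224²) = (184*(-107) - 215)/(224²) = (-19688 - 215)/50176 = -19903*1/50176 = -19903/50176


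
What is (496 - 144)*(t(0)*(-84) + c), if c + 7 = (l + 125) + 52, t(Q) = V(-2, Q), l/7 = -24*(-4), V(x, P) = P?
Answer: 296384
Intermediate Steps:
l = 672 (l = 7*(-24*(-4)) = 7*(-1*(-96)) = 7*96 = 672)
t(Q) = Q
c = 842 (c = -7 + ((672 + 125) + 52) = -7 + (797 + 52) = -7 + 849 = 842)
(496 - 144)*(t(0)*(-84) + c) = (496 - 144)*(0*(-84) + 842) = 352*(0 + 842) = 352*842 = 296384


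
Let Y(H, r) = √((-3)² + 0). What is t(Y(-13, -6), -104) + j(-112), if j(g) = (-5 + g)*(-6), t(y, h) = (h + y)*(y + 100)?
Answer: -9701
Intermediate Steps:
Y(H, r) = 3 (Y(H, r) = √(9 + 0) = √9 = 3)
t(y, h) = (100 + y)*(h + y) (t(y, h) = (h + y)*(100 + y) = (100 + y)*(h + y))
j(g) = 30 - 6*g
t(Y(-13, -6), -104) + j(-112) = (3² + 100*(-104) + 100*3 - 104*3) + (30 - 6*(-112)) = (9 - 10400 + 300 - 312) + (30 + 672) = -10403 + 702 = -9701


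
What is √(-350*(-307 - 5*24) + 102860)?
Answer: √252310 ≈ 502.30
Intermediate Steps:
√(-350*(-307 - 5*24) + 102860) = √(-350*(-307 - 120) + 102860) = √(-350*(-427) + 102860) = √(149450 + 102860) = √252310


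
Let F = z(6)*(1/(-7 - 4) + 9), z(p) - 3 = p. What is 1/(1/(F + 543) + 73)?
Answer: 6855/500426 ≈ 0.013698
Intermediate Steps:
z(p) = 3 + p
F = 882/11 (F = (3 + 6)*(1/(-7 - 4) + 9) = 9*(1/(-11) + 9) = 9*(-1/11 + 9) = 9*(98/11) = 882/11 ≈ 80.182)
1/(1/(F + 543) + 73) = 1/(1/(882/11 + 543) + 73) = 1/(1/(6855/11) + 73) = 1/(11/6855 + 73) = 1/(500426/6855) = 6855/500426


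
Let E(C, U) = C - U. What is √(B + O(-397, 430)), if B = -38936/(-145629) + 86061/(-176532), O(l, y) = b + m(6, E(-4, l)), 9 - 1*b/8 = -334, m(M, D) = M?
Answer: √5609130360720347521951/1428232146 ≈ 52.438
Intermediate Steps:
b = 2744 (b = 72 - 8*(-334) = 72 + 2672 = 2744)
O(l, y) = 2750 (O(l, y) = 2744 + 6 = 2750)
B = -1886509139/8569392876 (B = -38936*(-1/145629) + 86061*(-1/176532) = 38936/145629 - 28687/58844 = -1886509139/8569392876 ≈ -0.22014)
√(B + O(-397, 430)) = √(-1886509139/8569392876 + 2750) = √(23563943899861/8569392876) = √5609130360720347521951/1428232146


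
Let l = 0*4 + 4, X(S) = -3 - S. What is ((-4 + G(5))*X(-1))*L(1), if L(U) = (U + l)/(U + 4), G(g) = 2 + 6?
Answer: -8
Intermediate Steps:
G(g) = 8
l = 4 (l = 0 + 4 = 4)
L(U) = 1 (L(U) = (U + 4)/(U + 4) = (4 + U)/(4 + U) = 1)
((-4 + G(5))*X(-1))*L(1) = ((-4 + 8)*(-3 - 1*(-1)))*1 = (4*(-3 + 1))*1 = (4*(-2))*1 = -8*1 = -8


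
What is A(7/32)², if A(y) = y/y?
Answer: 1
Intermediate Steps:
A(y) = 1
A(7/32)² = 1² = 1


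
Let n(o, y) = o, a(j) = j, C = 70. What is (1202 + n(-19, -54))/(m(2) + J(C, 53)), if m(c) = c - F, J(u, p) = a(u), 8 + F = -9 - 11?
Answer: 1183/100 ≈ 11.830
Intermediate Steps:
F = -28 (F = -8 + (-9 - 11) = -8 - 20 = -28)
J(u, p) = u
m(c) = 28 + c (m(c) = c - 1*(-28) = c + 28 = 28 + c)
(1202 + n(-19, -54))/(m(2) + J(C, 53)) = (1202 - 19)/((28 + 2) + 70) = 1183/(30 + 70) = 1183/100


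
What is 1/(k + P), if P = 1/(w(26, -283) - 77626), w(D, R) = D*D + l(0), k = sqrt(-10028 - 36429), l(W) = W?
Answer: -76950/275085950242501 - 5921302500*I*sqrt(46457)/275085950242501 ≈ -2.7973e-10 - 0.0046395*I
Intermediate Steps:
k = I*sqrt(46457) (k = sqrt(-46457) = I*sqrt(46457) ≈ 215.54*I)
w(D, R) = D**2 (w(D, R) = D*D + 0 = D**2 + 0 = D**2)
P = -1/76950 (P = 1/(26**2 - 77626) = 1/(676 - 77626) = 1/(-76950) = -1/76950 ≈ -1.2995e-5)
1/(k + P) = 1/(I*sqrt(46457) - 1/76950) = 1/(-1/76950 + I*sqrt(46457))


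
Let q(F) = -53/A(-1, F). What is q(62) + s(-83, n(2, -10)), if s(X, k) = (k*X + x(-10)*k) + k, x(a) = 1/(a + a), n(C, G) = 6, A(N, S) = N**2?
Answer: -5453/10 ≈ -545.30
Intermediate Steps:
x(a) = 1/(2*a)
q(F) = -53 (q(F) = -53/((-1)**2) = -53/1 = -53*1 = -53)
s(X, k) = 19*k/20 + X*k (s(X, k) = (k*X + ((1/2)/(-10))*k) + k = (X*k + ((1/2)*(-1/10))*k) + k = (X*k - k/20) + k = (-k/20 + X*k) + k = 19*k/20 + X*k)
q(62) + s(-83, n(2, -10)) = -53 + (1/20)*6*(19 + 20*(-83)) = -53 + (1/20)*6*(19 - 1660) = -53 + (1/20)*6*(-1641) = -53 - 4923/10 = -5453/10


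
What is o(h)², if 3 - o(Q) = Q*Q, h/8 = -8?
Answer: 16752649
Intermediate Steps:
h = -64 (h = 8*(-8) = -64)
o(Q) = 3 - Q² (o(Q) = 3 - Q*Q = 3 - Q²)
o(h)² = (3 - 1*(-64)²)² = (3 - 1*4096)² = (3 - 4096)² = (-4093)² = 16752649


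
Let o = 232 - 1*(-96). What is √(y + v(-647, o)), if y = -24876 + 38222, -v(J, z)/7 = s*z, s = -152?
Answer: √362338 ≈ 601.95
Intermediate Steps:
o = 328 (o = 232 + 96 = 328)
v(J, z) = 1064*z (v(J, z) = -(-1064)*z = 1064*z)
y = 13346
√(y + v(-647, o)) = √(13346 + 1064*328) = √(13346 + 348992) = √362338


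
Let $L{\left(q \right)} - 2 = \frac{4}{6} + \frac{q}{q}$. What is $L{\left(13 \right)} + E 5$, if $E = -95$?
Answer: $- \frac{1414}{3} \approx -471.33$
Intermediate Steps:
$L{\left(q \right)} = \frac{11}{3}$ ($L{\left(q \right)} = 2 + \left(\frac{4}{6} + \frac{q}{q}\right) = 2 + \left(4 \cdot \frac{1}{6} + 1\right) = 2 + \left(\frac{2}{3} + 1\right) = 2 + \frac{5}{3} = \frac{11}{3}$)
$L{\left(13 \right)} + E 5 = \frac{11}{3} - 475 = - \frac{1414}{3}$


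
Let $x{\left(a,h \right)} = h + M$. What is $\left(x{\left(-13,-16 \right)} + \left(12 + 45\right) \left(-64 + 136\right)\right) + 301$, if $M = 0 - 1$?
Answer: $4388$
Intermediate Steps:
$M = -1$ ($M = 0 - 1 = -1$)
$x{\left(a,h \right)} = -1 + h$ ($x{\left(a,h \right)} = h - 1 = -1 + h$)
$\left(x{\left(-13,-16 \right)} + \left(12 + 45\right) \left(-64 + 136\right)\right) + 301 = \left(\left(-1 - 16\right) + \left(12 + 45\right) \left(-64 + 136\right)\right) + 301 = \left(-17 + 57 \cdot 72\right) + 301 = \left(-17 + 4104\right) + 301 = 4087 + 301 = 4388$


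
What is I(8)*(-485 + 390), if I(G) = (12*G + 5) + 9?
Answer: -10450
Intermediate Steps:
I(G) = 14 + 12*G (I(G) = (5 + 12*G) + 9 = 14 + 12*G)
I(8)*(-485 + 390) = (14 + 12*8)*(-485 + 390) = (14 + 96)*(-95) = 110*(-95) = -10450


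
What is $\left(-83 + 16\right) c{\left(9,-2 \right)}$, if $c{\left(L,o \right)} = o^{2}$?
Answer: $-268$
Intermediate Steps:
$\left(-83 + 16\right) c{\left(9,-2 \right)} = \left(-83 + 16\right) \left(-2\right)^{2} = \left(-67\right) 4 = -268$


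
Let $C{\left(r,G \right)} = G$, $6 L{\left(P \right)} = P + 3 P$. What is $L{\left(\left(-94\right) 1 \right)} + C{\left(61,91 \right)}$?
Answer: $\frac{85}{3} \approx 28.333$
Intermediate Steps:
$L{\left(P \right)} = \frac{2 P}{3}$ ($L{\left(P \right)} = \frac{P + 3 P}{6} = \frac{4 P}{6} = \frac{2 P}{3}$)
$L{\left(\left(-94\right) 1 \right)} + C{\left(61,91 \right)} = \frac{2 \left(\left(-94\right) 1\right)}{3} + 91 = \frac{2}{3} \left(-94\right) + 91 = - \frac{188}{3} + 91 = \frac{85}{3}$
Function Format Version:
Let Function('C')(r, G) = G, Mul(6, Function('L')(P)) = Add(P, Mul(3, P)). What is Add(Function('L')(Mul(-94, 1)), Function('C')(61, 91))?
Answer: Rational(85, 3) ≈ 28.333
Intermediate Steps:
Function('L')(P) = Mul(Rational(2, 3), P) (Function('L')(P) = Mul(Rational(1, 6), Add(P, Mul(3, P))) = Mul(Rational(1, 6), Mul(4, P)) = Mul(Rational(2, 3), P))
Add(Function('L')(Mul(-94, 1)), Function('C')(61, 91)) = Add(Mul(Rational(2, 3), Mul(-94, 1)), 91) = Add(Mul(Rational(2, 3), -94), 91) = Add(Rational(-188, 3), 91) = Rational(85, 3)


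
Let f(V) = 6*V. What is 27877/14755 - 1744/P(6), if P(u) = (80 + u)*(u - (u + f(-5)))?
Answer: 2309497/1903395 ≈ 1.2134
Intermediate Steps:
P(u) = 2400 + 30*u (P(u) = (80 + u)*(u - (u + 6*(-5))) = (80 + u)*(u - (u - 30)) = (80 + u)*(u - (-30 + u)) = (80 + u)*(u + (30 - u)) = (80 + u)*30 = 2400 + 30*u)
27877/14755 - 1744/P(6) = 27877/14755 - 1744/(2400 + 30*6) = 27877*(1/14755) - 1744/(2400 + 180) = 27877/14755 - 1744/2580 = 27877/14755 - 1744*1/2580 = 27877/14755 - 436/645 = 2309497/1903395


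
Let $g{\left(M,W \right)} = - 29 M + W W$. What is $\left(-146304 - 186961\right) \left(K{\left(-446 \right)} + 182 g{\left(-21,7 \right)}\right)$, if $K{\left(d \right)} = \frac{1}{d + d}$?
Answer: $- \frac{35600150806015}{892} \approx -3.9911 \cdot 10^{10}$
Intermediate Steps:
$K{\left(d \right)} = \frac{1}{2 d}$
$g{\left(M,W \right)} = W^{2} - 29 M$ ($g{\left(M,W \right)} = - 29 M + W^{2} = W^{2} - 29 M$)
$\left(-146304 - 186961\right) \left(K{\left(-446 \right)} + 182 g{\left(-21,7 \right)}\right) = \left(-146304 - 186961\right) \left(\frac{1}{2 \left(-446\right)} + 182 \left(7^{2} - -609\right)\right) = - 333265 \left(\frac{1}{2} \left(- \frac{1}{446}\right) + 182 \left(49 + 609\right)\right) = - 333265 \left(- \frac{1}{892} + 182 \cdot 658\right) = - 333265 \left(- \frac{1}{892} + 119756\right) = \left(-333265\right) \frac{106822351}{892} = - \frac{35600150806015}{892}$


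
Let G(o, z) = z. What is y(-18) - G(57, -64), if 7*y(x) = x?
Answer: 430/7 ≈ 61.429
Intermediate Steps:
y(x) = x/7
y(-18) - G(57, -64) = (1/7)*(-18) - 1*(-64) = -18/7 + 64 = 430/7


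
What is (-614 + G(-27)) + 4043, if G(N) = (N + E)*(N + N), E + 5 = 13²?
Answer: -3969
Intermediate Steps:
E = 164 (E = -5 + 13² = -5 + 169 = 164)
G(N) = 2*N*(164 + N) (G(N) = (N + 164)*(N + N) = (164 + N)*(2*N) = 2*N*(164 + N))
(-614 + G(-27)) + 4043 = (-614 + 2*(-27)*(164 - 27)) + 4043 = (-614 + 2*(-27)*137) + 4043 = (-614 - 7398) + 4043 = -8012 + 4043 = -3969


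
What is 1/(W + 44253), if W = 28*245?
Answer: 1/51113 ≈ 1.9564e-5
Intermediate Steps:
W = 6860
1/(W + 44253) = 1/(6860 + 44253) = 1/51113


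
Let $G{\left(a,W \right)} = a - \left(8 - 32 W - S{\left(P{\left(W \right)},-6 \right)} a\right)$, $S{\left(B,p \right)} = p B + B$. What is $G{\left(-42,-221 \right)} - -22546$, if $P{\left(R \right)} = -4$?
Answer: $14584$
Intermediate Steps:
$S{\left(B,p \right)} = B + B p$ ($S{\left(B,p \right)} = B p + B = B + B p$)
$G{\left(a,W \right)} = -8 + 21 a + 32 W$ ($G{\left(a,W \right)} = a - \left(8 - 32 W - - 4 \left(1 - 6\right) a\right) = a - \left(8 - 32 W - \left(-4\right) \left(-5\right) a\right) = a - \left(8 - 32 W - 20 a\right) = a + \left(-8 + 20 a + 32 W\right) = -8 + 21 a + 32 W$)
$G{\left(-42,-221 \right)} - -22546 = \left(-8 + 21 \left(-42\right) + 32 \left(-221\right)\right) - -22546 = \left(-8 - 882 - 7072\right) + 22546 = -7962 + 22546 = 14584$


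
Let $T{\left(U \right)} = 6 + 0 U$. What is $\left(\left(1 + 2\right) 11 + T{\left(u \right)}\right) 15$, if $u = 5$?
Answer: $585$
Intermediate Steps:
$T{\left(U \right)} = 6$ ($T{\left(U \right)} = 6 + 0 = 6$)
$\left(\left(1 + 2\right) 11 + T{\left(u \right)}\right) 15 = \left(\left(1 + 2\right) 11 + 6\right) 15 = \left(3 \cdot 11 + 6\right) 15 = \left(33 + 6\right) 15 = 39 \cdot 15 = 585$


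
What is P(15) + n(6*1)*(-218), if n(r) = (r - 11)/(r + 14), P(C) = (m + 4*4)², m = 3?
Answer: 831/2 ≈ 415.50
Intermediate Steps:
P(C) = 361 (P(C) = (3 + 4*4)² = (3 + 16)² = 19² = 361)
n(r) = (-11 + r)/(14 + r)
P(15) + n(6*1)*(-218) = 361 + ((-11 + 6*1)/(14 + 6*1))*(-218) = 361 + ((-11 + 6)/(14 + 6))*(-218) = 361 + (-5/20)*(-218) = 361 + ((1/20)*(-5))*(-218) = 361 - ¼*(-218) = 361 + 109/2 = 831/2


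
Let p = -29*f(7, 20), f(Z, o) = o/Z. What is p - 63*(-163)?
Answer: 71303/7 ≈ 10186.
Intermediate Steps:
p = -580/7 ≈ -82.857
p - 63*(-163) = -580/7 - 63*(-163) = -580/7 + 10269 = 71303/7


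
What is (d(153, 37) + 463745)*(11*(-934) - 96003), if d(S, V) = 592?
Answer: -49348343349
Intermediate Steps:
(d(153, 37) + 463745)*(11*(-934) - 96003) = (592 + 463745)*(11*(-934) - 96003) = 464337*(-10274 - 96003) = 464337*(-106277) = -49348343349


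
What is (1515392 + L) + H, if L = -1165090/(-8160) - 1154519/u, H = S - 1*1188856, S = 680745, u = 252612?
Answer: 17305060345763/17177616 ≈ 1.0074e+6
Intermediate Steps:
H = -508111 (H = 680745 - 1*1188856 = 680745 - 1188856 = -508111)
L = 2374123667/17177616 (L = -1165090/(-8160) - 1154519/252612 = -1165090*(-1/8160) - 1154519*1/252612 = 116509/816 - 1154519/252612 = 2374123667/17177616 ≈ 138.21)
(1515392 + L) + H = (1515392 + 2374123667/17177616) - 508111 = 26033195989139/17177616 - 508111 = 17305060345763/17177616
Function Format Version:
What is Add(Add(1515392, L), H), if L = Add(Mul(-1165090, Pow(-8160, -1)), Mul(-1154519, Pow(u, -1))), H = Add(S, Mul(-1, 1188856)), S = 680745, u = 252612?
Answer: Rational(17305060345763, 17177616) ≈ 1.0074e+6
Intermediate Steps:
H = -508111 (H = Add(680745, Mul(-1, 1188856)) = Add(680745, -1188856) = -508111)
L = Rational(2374123667, 17177616) (L = Add(Mul(-1165090, Pow(-8160, -1)), Mul(-1154519, Pow(252612, -1))) = Add(Mul(-1165090, Rational(-1, 8160)), Mul(-1154519, Rational(1, 252612))) = Add(Rational(116509, 816), Rational(-1154519, 252612)) = Rational(2374123667, 17177616) ≈ 138.21)
Add(Add(1515392, L), H) = Add(Add(1515392, Rational(2374123667, 17177616)), -508111) = Add(Rational(26033195989139, 17177616), -508111) = Rational(17305060345763, 17177616)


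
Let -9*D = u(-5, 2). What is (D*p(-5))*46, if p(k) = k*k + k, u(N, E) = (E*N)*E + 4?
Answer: 14720/9 ≈ 1635.6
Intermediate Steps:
u(N, E) = 4 + N*E² (u(N, E) = N*E² + 4 = 4 + N*E²)
D = 16/9 (D = -(4 - 5*2²)/9 = -(4 - 5*4)/9 = -(4 - 20)/9 = -⅑*(-16) = 16/9 ≈ 1.7778)
p(k) = k + k² (p(k) = k² + k = k + k²)
(D*p(-5))*46 = (16*(-5*(1 - 5))/9)*46 = (16*(-5*(-4))/9)*46 = ((16/9)*20)*46 = (320/9)*46 = 14720/9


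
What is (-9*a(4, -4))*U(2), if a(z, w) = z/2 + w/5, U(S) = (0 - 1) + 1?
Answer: 0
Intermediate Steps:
U(S) = 0 (U(S) = -1 + 1 = 0)
a(z, w) = z/2 + w/5 (a(z, w) = z*(1/2) + w*(1/5) = z/2 + w/5)
(-9*a(4, -4))*U(2) = -9*((1/2)*4 + (1/5)*(-4))*0 = -9*(2 - 4/5)*0 = -9*6/5*0 = -54/5*0 = 0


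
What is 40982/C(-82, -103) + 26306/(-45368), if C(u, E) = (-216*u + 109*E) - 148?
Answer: 846285127/143748508 ≈ 5.8873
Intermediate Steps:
C(u, E) = -148 - 216*u + 109*E
40982/C(-82, -103) + 26306/(-45368) = 40982/(-148 - 216*(-82) + 109*(-103)) + 26306/(-45368) = 40982/(-148 + 17712 - 11227) + 26306*(-1/45368) = 40982/6337 - 13153/22684 = 846285127/143748508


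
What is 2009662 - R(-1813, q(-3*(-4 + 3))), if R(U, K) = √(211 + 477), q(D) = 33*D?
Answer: 2009662 - 4*√43 ≈ 2.0096e+6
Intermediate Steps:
R(U, K) = 4*√43 (R(U, K) = √688 = 4*√43)
2009662 - R(-1813, q(-3*(-4 + 3))) = 2009662 - 4*√43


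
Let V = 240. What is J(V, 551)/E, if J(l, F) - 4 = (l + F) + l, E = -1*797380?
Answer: -207/159476 ≈ -0.0012980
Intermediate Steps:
E = -797380
J(l, F) = 4 + F + 2*l (J(l, F) = 4 + ((l + F) + l) = 4 + ((F + l) + l) = 4 + (F + 2*l) = 4 + F + 2*l)
J(V, 551)/E = (4 + 551 + 2*240)/(-797380) = (4 + 551 + 480)*(-1/797380) = 1035*(-1/797380) = -207/159476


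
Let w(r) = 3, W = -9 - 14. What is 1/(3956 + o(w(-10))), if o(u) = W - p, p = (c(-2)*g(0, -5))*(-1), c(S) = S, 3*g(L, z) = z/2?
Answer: 3/11804 ≈ 0.00025415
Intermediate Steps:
g(L, z) = z/6 (g(L, z) = (z/2)/3 = z/6)
W = -23
p = -5/3 (p = -(-5)/3*(-1) = -2*(-⅚)*(-1) = (5/3)*(-1) = -5/3 ≈ -1.6667)
o(u) = -64/3 (o(u) = -23 - 1*(-5/3) = -23 + 5/3 = -64/3)
1/(3956 + o(w(-10))) = 1/(3956 - 64/3) = 1/(11804/3) = 3/11804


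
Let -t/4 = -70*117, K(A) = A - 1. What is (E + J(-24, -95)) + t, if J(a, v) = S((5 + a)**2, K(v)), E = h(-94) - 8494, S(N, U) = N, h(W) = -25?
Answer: 24602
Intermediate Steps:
K(A) = -1 + A
t = 32760 (t = -(-280)*117 = -4*(-8190) = 32760)
E = -8519 (E = -25 - 8494 = -8519)
J(a, v) = (5 + a)**2
(E + J(-24, -95)) + t = (-8519 + (5 - 24)**2) + 32760 = (-8519 + (-19)**2) + 32760 = (-8519 + 361) + 32760 = -8158 + 32760 = 24602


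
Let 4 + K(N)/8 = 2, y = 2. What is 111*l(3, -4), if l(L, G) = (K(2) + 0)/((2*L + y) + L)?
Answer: -1776/11 ≈ -161.45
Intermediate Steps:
K(N) = -16 (K(N) = -32 + 8*2 = -32 + 16 = -16)
l(L, G) = -16/(2 + 3*L) (l(L, G) = (-16 + 0)/((2*L + 2) + L) = -16/((2 + 2*L) + L) = -16/(2 + 3*L))
111*l(3, -4) = 111*(-16/(2 + 3*3)) = 111*(-16/(2 + 9)) = 111*(-16/11) = -1776/11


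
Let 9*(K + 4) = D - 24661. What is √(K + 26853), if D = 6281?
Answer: √223261/3 ≈ 157.50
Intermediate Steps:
K = -18416/9 (K = -4 + (6281 - 24661)/9 = -4 + (⅑)*(-18380) = -4 - 18380/9 = -18416/9 ≈ -2046.2)
√(K + 26853) = √(-18416/9 + 26853) = √(223261/9) = √223261/3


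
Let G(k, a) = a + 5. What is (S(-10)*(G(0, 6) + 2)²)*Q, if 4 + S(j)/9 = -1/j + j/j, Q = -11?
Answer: 485199/10 ≈ 48520.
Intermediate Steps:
S(j) = -27 - 9/j (S(j) = -36 + 9*(-1/j + j/j) = -36 + 9*(-1/j + 1) = -36 + 9*(1 - 1/j) = -36 + (9 - 9/j) = -27 - 9/j)
G(k, a) = 5 + a
(S(-10)*(G(0, 6) + 2)²)*Q = ((-27 - 9/(-10))*((5 + 6) + 2)²)*(-11) = ((-27 - 9*(-⅒))*(11 + 2)²)*(-11) = ((-27 + 9/10)*13²)*(-11) = -261/10*169*(-11) = -44109/10*(-11) = 485199/10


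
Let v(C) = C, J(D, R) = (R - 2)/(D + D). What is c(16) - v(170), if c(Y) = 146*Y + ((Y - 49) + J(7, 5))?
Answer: 29865/14 ≈ 2133.2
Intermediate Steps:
J(D, R) = (-2 + R)/(2*D) (J(D, R) = (-2 + R)/((2*D)) = (-2 + R)*(1/(2*D)) = (-2 + R)/(2*D))
c(Y) = -683/14 + 147*Y (c(Y) = 146*Y + ((Y - 49) + (1/2)*(-2 + 5)/7) = 146*Y + ((-49 + Y) + (1/2)*(1/7)*3) = 146*Y + ((-49 + Y) + 3/14) = 146*Y + (-683/14 + Y) = -683/14 + 147*Y)
c(16) - v(170) = (-683/14 + 147*16) - 1*170 = (-683/14 + 2352) - 170 = 32245/14 - 170 = 29865/14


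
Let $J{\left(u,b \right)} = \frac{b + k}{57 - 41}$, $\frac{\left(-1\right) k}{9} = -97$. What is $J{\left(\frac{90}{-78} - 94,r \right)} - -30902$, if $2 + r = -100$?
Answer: $\frac{495203}{16} \approx 30950.0$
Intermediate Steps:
$k = 873$ ($k = \left(-9\right) \left(-97\right) = 873$)
$r = -102$ ($r = -2 - 100 = -102$)
$J{\left(u,b \right)} = \frac{873}{16} + \frac{b}{16}$ ($J{\left(u,b \right)} = \frac{b + 873}{57 - 41} = \frac{873 + b}{16} = \left(873 + b\right) \frac{1}{16} = \frac{873}{16} + \frac{b}{16}$)
$J{\left(\frac{90}{-78} - 94,r \right)} - -30902 = \left(\frac{873}{16} + \frac{1}{16} \left(-102\right)\right) - -30902 = \left(\frac{873}{16} - \frac{51}{8}\right) + 30902 = \frac{771}{16} + 30902 = \frac{495203}{16}$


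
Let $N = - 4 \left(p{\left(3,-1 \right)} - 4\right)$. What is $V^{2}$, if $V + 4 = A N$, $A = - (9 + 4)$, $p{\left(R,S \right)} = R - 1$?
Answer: $11664$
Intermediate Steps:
$p{\left(R,S \right)} = -1 + R$
$A = -13$ ($A = \left(-1\right) 13 = -13$)
$N = 8$ ($N = - 4 \left(\left(-1 + 3\right) - 4\right) = - 4 \left(2 - 4\right) = \left(-4\right) \left(-2\right) = 8$)
$V = -108$ ($V = -4 - 104 = -108$)
$V^{2} = \left(-108\right)^{2} = 11664$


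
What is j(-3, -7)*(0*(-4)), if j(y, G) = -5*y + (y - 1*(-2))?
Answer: 0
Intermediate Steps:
j(y, G) = 2 - 4*y (j(y, G) = -5*y + (y + 2) = -5*y + (2 + y) = 2 - 4*y)
j(-3, -7)*(0*(-4)) = (2 - 4*(-3))*(0*(-4)) = (2 + 12)*0 = 14*0 = 0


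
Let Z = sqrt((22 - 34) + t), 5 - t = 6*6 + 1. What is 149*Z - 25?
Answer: -25 + 298*I*sqrt(11) ≈ -25.0 + 988.35*I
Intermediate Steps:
t = -32 (t = 5 - (6*6 + 1) = 5 - (36 + 1) = 5 - 1*37 = 5 - 37 = -32)
Z = 2*I*sqrt(11) (Z = sqrt((22 - 34) - 32) = sqrt(-12 - 32) = sqrt(-44) = 2*I*sqrt(11) ≈ 6.6332*I)
149*Z - 25 = 149*(2*I*sqrt(11)) - 25 = 298*I*sqrt(11) - 25 = -25 + 298*I*sqrt(11)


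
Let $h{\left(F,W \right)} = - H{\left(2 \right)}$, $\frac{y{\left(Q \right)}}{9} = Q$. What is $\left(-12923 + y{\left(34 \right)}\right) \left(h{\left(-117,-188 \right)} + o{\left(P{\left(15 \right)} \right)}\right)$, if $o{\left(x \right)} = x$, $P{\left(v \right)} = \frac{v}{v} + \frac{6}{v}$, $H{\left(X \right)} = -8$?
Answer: $- \frac{592999}{5} \approx -1.186 \cdot 10^{5}$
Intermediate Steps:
$y{\left(Q \right)} = 9 Q$
$h{\left(F,W \right)} = 8$ ($h{\left(F,W \right)} = \left(-1\right) \left(-8\right) = 8$)
$P{\left(v \right)} = 1 + \frac{6}{v}$
$\left(-12923 + y{\left(34 \right)}\right) \left(h{\left(-117,-188 \right)} + o{\left(P{\left(15 \right)} \right)}\right) = \left(-12923 + 9 \cdot 34\right) \left(8 + \frac{6 + 15}{15}\right) = \left(-12923 + 306\right) \left(8 + \frac{1}{15} \cdot 21\right) = - 12617 \left(8 + \frac{7}{5}\right) = \left(-12617\right) \frac{47}{5} = - \frac{592999}{5}$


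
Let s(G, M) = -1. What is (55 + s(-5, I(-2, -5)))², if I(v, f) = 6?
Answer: 2916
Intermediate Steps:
(55 + s(-5, I(-2, -5)))² = (55 - 1)² = 54² = 2916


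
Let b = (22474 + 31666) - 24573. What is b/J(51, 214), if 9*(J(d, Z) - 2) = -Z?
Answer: -266103/196 ≈ -1357.7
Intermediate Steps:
J(d, Z) = 2 - Z/9 (J(d, Z) = 2 + (-Z)/9 = 2 - Z/9)
b = 29567 (b = 54140 - 24573 = 29567)
b/J(51, 214) = 29567/(2 - 1/9*214) = 29567/(2 - 214/9) = 29567/(-196/9) = 29567*(-9/196) = -266103/196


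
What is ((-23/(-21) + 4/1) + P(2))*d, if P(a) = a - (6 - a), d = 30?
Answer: 650/7 ≈ 92.857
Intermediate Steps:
P(a) = -6 + 2*a (P(a) = a + (-6 + a) = -6 + 2*a)
((-23/(-21) + 4/1) + P(2))*d = ((-23/(-21) + 4/1) + (-6 + 2*2))*30 = ((-23*(-1/21) + 4*1) + (-6 + 4))*30 = ((23/21 + 4) - 2)*30 = (107/21 - 2)*30 = (65/21)*30 = 650/7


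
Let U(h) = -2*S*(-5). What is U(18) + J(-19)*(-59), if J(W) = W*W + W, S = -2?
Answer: -20198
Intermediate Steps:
J(W) = W + W**2 (J(W) = W**2 + W = W + W**2)
U(h) = -20 (U(h) = -2*(-2)*(-5) = 4*(-5) = -20)
U(18) + J(-19)*(-59) = -20 - 19*(1 - 19)*(-59) = -20 - 19*(-18)*(-59) = -20 + 342*(-59) = -20 - 20178 = -20198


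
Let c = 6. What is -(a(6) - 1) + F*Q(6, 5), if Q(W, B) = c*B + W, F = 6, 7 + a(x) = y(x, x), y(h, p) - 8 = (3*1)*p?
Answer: 198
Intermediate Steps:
y(h, p) = 8 + 3*p (y(h, p) = 8 + (3*1)*p = 8 + 3*p)
a(x) = 1 + 3*x (a(x) = -7 + (8 + 3*x) = 1 + 3*x)
Q(W, B) = W + 6*B (Q(W, B) = 6*B + W = W + 6*B)
-(a(6) - 1) + F*Q(6, 5) = -((1 + 3*6) - 1) + 6*(6 + 6*5) = -((1 + 18) - 1) + 6*(6 + 30) = -(19 - 1) + 6*36 = -1*18 + 216 = -18 + 216 = 198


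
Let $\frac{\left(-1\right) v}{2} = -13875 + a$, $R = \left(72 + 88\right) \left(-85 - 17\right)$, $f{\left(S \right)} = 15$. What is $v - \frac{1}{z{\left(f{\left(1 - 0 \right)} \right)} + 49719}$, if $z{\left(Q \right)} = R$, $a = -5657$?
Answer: $\frac{1304698535}{33399} \approx 39064.0$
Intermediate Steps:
$R = -16320$ ($R = 160 \left(-102\right) = -16320$)
$z{\left(Q \right)} = -16320$
$v = 39064$ ($v = - 2 \left(-13875 - 5657\right) = \left(-2\right) \left(-19532\right) = 39064$)
$v - \frac{1}{z{\left(f{\left(1 - 0 \right)} \right)} + 49719} = 39064 - \frac{1}{-16320 + 49719} = 39064 - \frac{1}{33399} = \frac{1304698535}{33399}$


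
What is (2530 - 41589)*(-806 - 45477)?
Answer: 1807767697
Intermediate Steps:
(2530 - 41589)*(-806 - 45477) = -39059*(-46283) = 1807767697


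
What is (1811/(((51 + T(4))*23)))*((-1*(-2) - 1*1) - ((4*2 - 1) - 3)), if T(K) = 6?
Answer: -1811/437 ≈ -4.1442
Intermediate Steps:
(1811/(((51 + T(4))*23)))*((-1*(-2) - 1*1) - ((4*2 - 1) - 3)) = (1811/(((51 + 6)*23)))*((-1*(-2) - 1*1) - ((4*2 - 1) - 3)) = (1811/((57*23)))*((2 - 1) - ((8 - 1) - 3)) = (1811/1311)*(1 - (7 - 3)) = (1811*(1/1311))*(1 - 1*4) = 1811*(1 - 4)/1311 = (1811/1311)*(-3) = -1811/437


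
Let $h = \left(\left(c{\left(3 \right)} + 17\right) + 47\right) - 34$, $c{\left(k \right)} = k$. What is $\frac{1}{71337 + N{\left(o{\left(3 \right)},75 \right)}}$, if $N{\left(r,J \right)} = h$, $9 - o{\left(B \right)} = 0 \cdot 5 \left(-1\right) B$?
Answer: $\frac{1}{71370} \approx 1.4011 \cdot 10^{-5}$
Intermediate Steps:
$o{\left(B \right)} = 9$ ($o{\left(B \right)} = 9 - 0 \cdot 5 \left(-1\right) B = 9 - 0 \left(-5\right) B = 9 - 0 B = 9 - 0 = 9 + 0 = 9$)
$h = 33$ ($h = \left(\left(3 + 17\right) + 47\right) - 34 = \left(20 + 47\right) - 34 = 67 - 34 = 33$)
$N{\left(r,J \right)} = 33$
$\frac{1}{71337 + N{\left(o{\left(3 \right)},75 \right)}} = \frac{1}{71337 + 33} = \frac{1}{71370}$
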